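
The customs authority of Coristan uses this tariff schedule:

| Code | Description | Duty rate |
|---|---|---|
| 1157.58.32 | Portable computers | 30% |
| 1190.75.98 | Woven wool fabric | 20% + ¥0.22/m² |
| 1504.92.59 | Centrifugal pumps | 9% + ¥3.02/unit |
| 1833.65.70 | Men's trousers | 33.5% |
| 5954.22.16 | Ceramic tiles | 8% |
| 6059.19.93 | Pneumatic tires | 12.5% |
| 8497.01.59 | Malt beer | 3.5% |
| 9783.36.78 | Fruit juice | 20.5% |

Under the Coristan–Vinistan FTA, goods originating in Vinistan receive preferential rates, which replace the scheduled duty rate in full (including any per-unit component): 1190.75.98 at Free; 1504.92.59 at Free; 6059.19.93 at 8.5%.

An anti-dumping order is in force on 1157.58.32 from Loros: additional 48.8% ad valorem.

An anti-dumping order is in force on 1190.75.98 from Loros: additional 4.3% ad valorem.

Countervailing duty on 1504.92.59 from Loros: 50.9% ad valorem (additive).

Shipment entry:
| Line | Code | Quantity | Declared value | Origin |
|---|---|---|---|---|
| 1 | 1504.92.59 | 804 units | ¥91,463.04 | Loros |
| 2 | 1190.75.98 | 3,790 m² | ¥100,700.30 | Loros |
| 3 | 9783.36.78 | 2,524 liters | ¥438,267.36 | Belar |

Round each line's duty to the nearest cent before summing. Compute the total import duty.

¥172,363.22

Line 1 (1504.92.59, Loros, 804 units, ¥91,463.04):
Base rate for 1504.92.59 is 9% + ¥3.02/unit.
1504.92.59 has an FTA preferential rate, but origin Loros is not Vinistan; base rate stands.
Additional duty on 1504.92.59 from Loros: +50.9%. Applied ad valorem rate: 9% + 50.9% = 59.9%.
Duty = ¥91,463.04 × 59.9% + 804 × ¥3.02 = ¥57,214.44.
Line 2 (1190.75.98, Loros, 3,790 m², ¥100,700.30):
Base rate for 1190.75.98 is 20% + ¥0.22/m².
1190.75.98 has an FTA preferential rate, but origin Loros is not Vinistan; base rate stands.
Additional duty on 1190.75.98 from Loros: +4.3%. Applied ad valorem rate: 20% + 4.3% = 24.3%.
Duty = ¥100,700.30 × 24.3% + 3,790 × ¥0.22 = ¥25,303.97.
Line 3 (9783.36.78, Belar, 2,524 liters, ¥438,267.36):
Base rate for 9783.36.78 is 20.5%.
Duty = ¥438,267.36 × 20.5% = ¥89,844.81.
Total = ¥57,214.44 + ¥25,303.97 + ¥89,844.81 = ¥172,363.22.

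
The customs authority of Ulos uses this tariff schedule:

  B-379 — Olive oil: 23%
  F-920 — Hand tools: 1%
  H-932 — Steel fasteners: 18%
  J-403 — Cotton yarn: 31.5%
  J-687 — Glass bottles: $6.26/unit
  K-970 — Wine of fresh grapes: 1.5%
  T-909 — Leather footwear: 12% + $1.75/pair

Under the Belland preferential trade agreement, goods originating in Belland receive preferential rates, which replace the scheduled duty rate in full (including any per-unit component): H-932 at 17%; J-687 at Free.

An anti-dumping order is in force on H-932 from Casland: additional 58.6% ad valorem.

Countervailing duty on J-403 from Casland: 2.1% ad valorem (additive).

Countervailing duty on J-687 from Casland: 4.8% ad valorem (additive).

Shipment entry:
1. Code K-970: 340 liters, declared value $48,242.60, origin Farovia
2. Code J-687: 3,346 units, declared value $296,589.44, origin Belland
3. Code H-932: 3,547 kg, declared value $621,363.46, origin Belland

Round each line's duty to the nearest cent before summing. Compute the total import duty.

Line 1 (K-970, Farovia, 340 liters, $48,242.60):
Base rate for K-970 is 1.5%.
Duty = $48,242.60 × 1.5% = $723.64.
Line 2 (J-687, Belland, 3,346 units, $296,589.44):
Base rate for J-687 is $6.26/unit.
Origin Belland qualifies under the Ulos–Belland agreement and J-687 is covered: preferential rate Free applies instead.
The additional-duty order on J-687 targets Casland, not Belland; it does not apply.
Duty = $296,589.44 × 0% = $0.00.
Line 3 (H-932, Belland, 3,547 kg, $621,363.46):
Base rate for H-932 is 18%.
Origin Belland qualifies under the Ulos–Belland agreement and H-932 is covered: preferential rate 17% applies instead.
The additional-duty order on H-932 targets Casland, not Belland; it does not apply.
Duty = $621,363.46 × 17% = $105,631.79.
Total = $723.64 + $0.00 + $105,631.79 = $106,355.43.

$106,355.43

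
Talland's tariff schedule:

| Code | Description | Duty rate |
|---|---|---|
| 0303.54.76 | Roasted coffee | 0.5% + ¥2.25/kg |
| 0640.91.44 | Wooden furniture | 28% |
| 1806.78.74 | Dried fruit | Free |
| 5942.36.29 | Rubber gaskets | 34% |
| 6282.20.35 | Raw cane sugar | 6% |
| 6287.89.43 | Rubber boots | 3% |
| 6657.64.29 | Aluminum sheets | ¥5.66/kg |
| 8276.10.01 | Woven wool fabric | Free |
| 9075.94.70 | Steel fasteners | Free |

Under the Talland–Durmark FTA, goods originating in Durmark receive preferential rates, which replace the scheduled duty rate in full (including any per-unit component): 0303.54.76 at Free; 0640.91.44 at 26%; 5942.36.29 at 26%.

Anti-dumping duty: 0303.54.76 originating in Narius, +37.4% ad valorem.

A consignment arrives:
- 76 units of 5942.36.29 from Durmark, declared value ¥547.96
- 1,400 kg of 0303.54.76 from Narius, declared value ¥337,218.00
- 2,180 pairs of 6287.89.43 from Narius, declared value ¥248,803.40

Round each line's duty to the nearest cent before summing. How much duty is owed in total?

¥138,562.19

Line 1 (5942.36.29, Durmark, 76 units, ¥547.96):
Base rate for 5942.36.29 is 34%.
Origin Durmark qualifies under the Talland–Durmark agreement and 5942.36.29 is covered: preferential rate 26% applies instead.
Duty = ¥547.96 × 26% = ¥142.47.
Line 2 (0303.54.76, Narius, 1,400 kg, ¥337,218.00):
Base rate for 0303.54.76 is 0.5% + ¥2.25/kg.
0303.54.76 has an FTA preferential rate, but origin Narius is not Durmark; base rate stands.
Additional duty on 0303.54.76 from Narius: +37.4%. Applied ad valorem rate: 0.5% + 37.4% = 37.9%.
Duty = ¥337,218.00 × 37.9% + 1,400 × ¥2.25 = ¥130,955.62.
Line 3 (6287.89.43, Narius, 2,180 pairs, ¥248,803.40):
Base rate for 6287.89.43 is 3%.
Duty = ¥248,803.40 × 3% = ¥7,464.10.
Total = ¥142.47 + ¥130,955.62 + ¥7,464.10 = ¥138,562.19.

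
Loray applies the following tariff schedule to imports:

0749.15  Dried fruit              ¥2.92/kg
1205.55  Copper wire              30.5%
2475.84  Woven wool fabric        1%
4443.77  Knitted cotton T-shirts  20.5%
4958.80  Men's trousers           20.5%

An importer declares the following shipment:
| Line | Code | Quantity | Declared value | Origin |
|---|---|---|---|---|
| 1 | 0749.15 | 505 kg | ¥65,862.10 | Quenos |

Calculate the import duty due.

¥1,474.60

Line 1 (0749.15, Quenos, 505 kg, ¥65,862.10):
Base rate for 0749.15 is ¥2.92/kg.
Duty = 505 × ¥2.92 = ¥1,474.60.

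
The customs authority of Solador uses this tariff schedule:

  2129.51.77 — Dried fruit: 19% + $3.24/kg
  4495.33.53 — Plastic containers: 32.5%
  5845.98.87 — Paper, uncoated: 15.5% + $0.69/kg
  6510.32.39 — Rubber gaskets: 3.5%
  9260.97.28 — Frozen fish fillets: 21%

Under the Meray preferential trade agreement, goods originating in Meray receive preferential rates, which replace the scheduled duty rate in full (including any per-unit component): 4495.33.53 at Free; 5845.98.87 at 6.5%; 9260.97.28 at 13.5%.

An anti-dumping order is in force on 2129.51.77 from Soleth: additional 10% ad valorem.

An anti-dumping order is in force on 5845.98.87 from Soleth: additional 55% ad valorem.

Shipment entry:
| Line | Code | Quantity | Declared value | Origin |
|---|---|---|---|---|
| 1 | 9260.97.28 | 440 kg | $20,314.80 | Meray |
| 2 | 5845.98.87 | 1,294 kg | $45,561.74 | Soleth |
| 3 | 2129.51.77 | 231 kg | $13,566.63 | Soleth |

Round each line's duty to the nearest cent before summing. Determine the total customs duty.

Line 1 (9260.97.28, Meray, 440 kg, $20,314.80):
Base rate for 9260.97.28 is 21%.
Origin Meray qualifies under the Solador–Meray agreement and 9260.97.28 is covered: preferential rate 13.5% applies instead.
Duty = $20,314.80 × 13.5% = $2,742.50.
Line 2 (5845.98.87, Soleth, 1,294 kg, $45,561.74):
Base rate for 5845.98.87 is 15.5% + $0.69/kg.
5845.98.87 has an FTA preferential rate, but origin Soleth is not Meray; base rate stands.
Additional duty on 5845.98.87 from Soleth: +55%. Applied ad valorem rate: 15.5% + 55% = 70.5%.
Duty = $45,561.74 × 70.5% + 1,294 × $0.69 = $33,013.89.
Line 3 (2129.51.77, Soleth, 231 kg, $13,566.63):
Base rate for 2129.51.77 is 19% + $3.24/kg.
Additional duty on 2129.51.77 from Soleth: +10%. Applied ad valorem rate: 19% + 10% = 29%.
Duty = $13,566.63 × 29% + 231 × $3.24 = $4,682.76.
Total = $2,742.50 + $33,013.89 + $4,682.76 = $40,439.15.

$40,439.15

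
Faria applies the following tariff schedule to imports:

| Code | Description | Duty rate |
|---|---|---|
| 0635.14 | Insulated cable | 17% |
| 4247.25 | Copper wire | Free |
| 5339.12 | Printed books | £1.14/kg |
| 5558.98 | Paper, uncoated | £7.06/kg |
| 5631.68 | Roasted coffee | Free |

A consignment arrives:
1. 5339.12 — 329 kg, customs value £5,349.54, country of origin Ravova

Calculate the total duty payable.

£375.06

Line 1 (5339.12, Ravova, 329 kg, £5,349.54):
Base rate for 5339.12 is £1.14/kg.
Duty = 329 × £1.14 = £375.06.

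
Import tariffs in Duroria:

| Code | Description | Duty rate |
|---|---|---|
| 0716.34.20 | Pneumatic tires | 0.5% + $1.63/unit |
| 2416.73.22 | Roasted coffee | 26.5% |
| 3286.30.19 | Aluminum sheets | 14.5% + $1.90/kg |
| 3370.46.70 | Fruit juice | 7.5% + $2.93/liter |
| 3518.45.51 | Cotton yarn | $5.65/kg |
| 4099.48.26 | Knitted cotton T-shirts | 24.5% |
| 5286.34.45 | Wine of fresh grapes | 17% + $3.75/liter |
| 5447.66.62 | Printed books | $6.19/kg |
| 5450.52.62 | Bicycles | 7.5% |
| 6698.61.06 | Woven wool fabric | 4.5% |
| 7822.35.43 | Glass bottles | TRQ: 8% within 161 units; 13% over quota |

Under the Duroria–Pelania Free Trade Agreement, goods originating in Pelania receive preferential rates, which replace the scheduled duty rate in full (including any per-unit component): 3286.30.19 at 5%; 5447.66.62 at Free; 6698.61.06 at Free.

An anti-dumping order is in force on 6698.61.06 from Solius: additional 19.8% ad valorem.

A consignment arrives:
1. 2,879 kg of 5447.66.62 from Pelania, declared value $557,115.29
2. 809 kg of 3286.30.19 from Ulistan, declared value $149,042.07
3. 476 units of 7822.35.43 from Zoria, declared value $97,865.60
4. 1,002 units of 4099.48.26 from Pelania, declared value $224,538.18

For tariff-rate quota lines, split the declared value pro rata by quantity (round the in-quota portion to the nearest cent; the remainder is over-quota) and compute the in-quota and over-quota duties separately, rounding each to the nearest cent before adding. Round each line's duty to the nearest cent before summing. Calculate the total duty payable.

Line 1 (5447.66.62, Pelania, 2,879 kg, $557,115.29):
Base rate for 5447.66.62 is $6.19/kg.
Origin Pelania qualifies under the Duroria–Pelania agreement and 5447.66.62 is covered: preferential rate Free applies instead.
Duty = $557,115.29 × 0% = $0.00.
Line 2 (3286.30.19, Ulistan, 809 kg, $149,042.07):
Base rate for 3286.30.19 is 14.5% + $1.90/kg.
3286.30.19 has an FTA preferential rate, but origin Ulistan is not Pelania; base rate stands.
Duty = $149,042.07 × 14.5% + 809 × $1.90 = $23,148.20.
Line 3 (7822.35.43, Zoria, 476 units, $97,865.60):
Code 7822.35.43 is under a tariff-rate quota (threshold 161 units). In-quota: 161 units at 8%; over-quota: 315 units at 13%.
Pro-rata value split: in-quota = $97,865.60 × 161/476 = $33,101.60; over-quota = $97,865.60 − $33,101.60 = $64,764.00.
In-quota duty = $33,101.60 × 8% = $2,648.13. Over-quota duty = $64,764.00 × 13% = $8,419.32.
Line duty = $2,648.13 + $8,419.32 = $11,067.45.
Line 4 (4099.48.26, Pelania, 1,002 units, $224,538.18):
Base rate for 4099.48.26 is 24.5%.
Origin Pelania is the FTA partner but 4099.48.26 is not on the preference list; base rate stands.
Duty = $224,538.18 × 24.5% = $55,011.85.
Total = $0.00 + $23,148.20 + $11,067.45 + $55,011.85 = $89,227.50.

$89,227.50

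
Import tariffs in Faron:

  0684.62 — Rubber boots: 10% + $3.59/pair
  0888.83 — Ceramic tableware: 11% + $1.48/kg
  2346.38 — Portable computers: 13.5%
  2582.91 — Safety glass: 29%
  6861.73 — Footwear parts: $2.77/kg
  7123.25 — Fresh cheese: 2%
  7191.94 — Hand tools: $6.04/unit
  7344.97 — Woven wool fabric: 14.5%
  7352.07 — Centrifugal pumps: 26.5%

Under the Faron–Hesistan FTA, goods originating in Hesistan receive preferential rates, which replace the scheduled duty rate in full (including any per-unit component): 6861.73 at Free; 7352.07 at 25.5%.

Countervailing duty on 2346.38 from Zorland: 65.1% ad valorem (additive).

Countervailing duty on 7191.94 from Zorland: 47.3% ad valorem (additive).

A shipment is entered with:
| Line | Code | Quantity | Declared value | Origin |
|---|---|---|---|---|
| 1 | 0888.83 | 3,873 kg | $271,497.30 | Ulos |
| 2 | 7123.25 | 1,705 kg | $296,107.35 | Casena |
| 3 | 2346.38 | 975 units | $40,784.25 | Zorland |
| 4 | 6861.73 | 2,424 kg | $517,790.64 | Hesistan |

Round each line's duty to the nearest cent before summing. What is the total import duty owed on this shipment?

$73,575.31

Line 1 (0888.83, Ulos, 3,873 kg, $271,497.30):
Base rate for 0888.83 is 11% + $1.48/kg.
Duty = $271,497.30 × 11% + 3,873 × $1.48 = $35,596.74.
Line 2 (7123.25, Casena, 1,705 kg, $296,107.35):
Base rate for 7123.25 is 2%.
Duty = $296,107.35 × 2% = $5,922.15.
Line 3 (2346.38, Zorland, 975 units, $40,784.25):
Base rate for 2346.38 is 13.5%.
Additional duty on 2346.38 from Zorland: +65.1%. Applied ad valorem rate: 13.5% + 65.1% = 78.6%.
Duty = $40,784.25 × 78.6% = $32,056.42.
Line 4 (6861.73, Hesistan, 2,424 kg, $517,790.64):
Base rate for 6861.73 is $2.77/kg.
Origin Hesistan qualifies under the Faron–Hesistan agreement and 6861.73 is covered: preferential rate Free applies instead.
Duty = $517,790.64 × 0% = $0.00.
Total = $35,596.74 + $5,922.15 + $32,056.42 + $0.00 = $73,575.31.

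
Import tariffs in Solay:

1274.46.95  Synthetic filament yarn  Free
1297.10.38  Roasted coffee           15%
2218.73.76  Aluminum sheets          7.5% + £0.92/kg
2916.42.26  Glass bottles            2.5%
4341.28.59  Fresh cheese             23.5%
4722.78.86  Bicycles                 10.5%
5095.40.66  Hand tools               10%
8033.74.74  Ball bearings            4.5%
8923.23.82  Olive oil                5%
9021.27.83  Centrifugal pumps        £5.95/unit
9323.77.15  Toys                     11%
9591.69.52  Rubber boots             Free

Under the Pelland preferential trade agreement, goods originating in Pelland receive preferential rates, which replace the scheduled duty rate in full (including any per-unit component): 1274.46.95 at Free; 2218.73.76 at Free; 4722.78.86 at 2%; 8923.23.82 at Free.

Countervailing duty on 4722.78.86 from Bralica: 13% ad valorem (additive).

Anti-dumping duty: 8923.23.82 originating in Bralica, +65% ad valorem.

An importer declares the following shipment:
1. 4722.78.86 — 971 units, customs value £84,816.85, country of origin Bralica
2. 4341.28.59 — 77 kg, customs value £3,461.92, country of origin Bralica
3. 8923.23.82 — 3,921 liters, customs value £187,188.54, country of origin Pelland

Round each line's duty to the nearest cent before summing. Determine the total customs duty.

£20,745.51

Line 1 (4722.78.86, Bralica, 971 units, £84,816.85):
Base rate for 4722.78.86 is 10.5%.
4722.78.86 has an FTA preferential rate, but origin Bralica is not Pelland; base rate stands.
Additional duty on 4722.78.86 from Bralica: +13%. Applied ad valorem rate: 10.5% + 13% = 23.5%.
Duty = £84,816.85 × 23.5% = £19,931.96.
Line 2 (4341.28.59, Bralica, 77 kg, £3,461.92):
Base rate for 4341.28.59 is 23.5%.
Duty = £3,461.92 × 23.5% = £813.55.
Line 3 (8923.23.82, Pelland, 3,921 liters, £187,188.54):
Base rate for 8923.23.82 is 5%.
Origin Pelland qualifies under the Solay–Pelland agreement and 8923.23.82 is covered: preferential rate Free applies instead.
The additional-duty order on 8923.23.82 targets Bralica, not Pelland; it does not apply.
Duty = £187,188.54 × 0% = £0.00.
Total = £19,931.96 + £813.55 + £0.00 = £20,745.51.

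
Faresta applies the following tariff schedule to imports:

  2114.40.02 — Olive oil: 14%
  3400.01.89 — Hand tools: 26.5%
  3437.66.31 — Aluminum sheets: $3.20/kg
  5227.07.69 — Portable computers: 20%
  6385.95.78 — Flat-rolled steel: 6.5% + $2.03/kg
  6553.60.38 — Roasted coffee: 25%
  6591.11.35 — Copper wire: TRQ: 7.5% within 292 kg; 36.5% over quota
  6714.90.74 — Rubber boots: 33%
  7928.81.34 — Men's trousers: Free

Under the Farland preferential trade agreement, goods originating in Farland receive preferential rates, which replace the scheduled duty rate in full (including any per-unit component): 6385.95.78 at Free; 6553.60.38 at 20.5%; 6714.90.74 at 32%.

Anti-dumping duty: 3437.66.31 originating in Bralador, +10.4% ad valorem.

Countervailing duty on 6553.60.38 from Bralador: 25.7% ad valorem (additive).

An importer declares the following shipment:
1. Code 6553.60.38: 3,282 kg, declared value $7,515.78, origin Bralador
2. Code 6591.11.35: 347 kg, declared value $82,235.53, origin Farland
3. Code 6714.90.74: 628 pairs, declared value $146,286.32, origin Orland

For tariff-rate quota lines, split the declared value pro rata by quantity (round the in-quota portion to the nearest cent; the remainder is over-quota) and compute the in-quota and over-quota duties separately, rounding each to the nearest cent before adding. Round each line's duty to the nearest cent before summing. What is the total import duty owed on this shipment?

Line 1 (6553.60.38, Bralador, 3,282 kg, $7,515.78):
Base rate for 6553.60.38 is 25%.
6553.60.38 has an FTA preferential rate, but origin Bralador is not Farland; base rate stands.
Additional duty on 6553.60.38 from Bralador: +25.7%. Applied ad valorem rate: 25% + 25.7% = 50.7%.
Duty = $7,515.78 × 50.7% = $3,810.50.
Line 2 (6591.11.35, Farland, 347 kg, $82,235.53):
Code 6591.11.35 is under a tariff-rate quota (threshold 292 kg). In-quota: 292 kg at 7.5%; over-quota: 55 kg at 36.5%.
Pro-rata value split: in-quota = $82,235.53 × 292/347 = $69,201.08; over-quota = $82,235.53 − $69,201.08 = $13,034.45.
In-quota duty = $69,201.08 × 7.5% = $5,190.08. Over-quota duty = $13,034.45 × 36.5% = $4,757.57.
Line duty = $5,190.08 + $4,757.57 = $9,947.65.
Line 3 (6714.90.74, Orland, 628 pairs, $146,286.32):
Base rate for 6714.90.74 is 33%.
6714.90.74 has an FTA preferential rate, but origin Orland is not Farland; base rate stands.
Duty = $146,286.32 × 33% = $48,274.49.
Total = $3,810.50 + $9,947.65 + $48,274.49 = $62,032.64.

$62,032.64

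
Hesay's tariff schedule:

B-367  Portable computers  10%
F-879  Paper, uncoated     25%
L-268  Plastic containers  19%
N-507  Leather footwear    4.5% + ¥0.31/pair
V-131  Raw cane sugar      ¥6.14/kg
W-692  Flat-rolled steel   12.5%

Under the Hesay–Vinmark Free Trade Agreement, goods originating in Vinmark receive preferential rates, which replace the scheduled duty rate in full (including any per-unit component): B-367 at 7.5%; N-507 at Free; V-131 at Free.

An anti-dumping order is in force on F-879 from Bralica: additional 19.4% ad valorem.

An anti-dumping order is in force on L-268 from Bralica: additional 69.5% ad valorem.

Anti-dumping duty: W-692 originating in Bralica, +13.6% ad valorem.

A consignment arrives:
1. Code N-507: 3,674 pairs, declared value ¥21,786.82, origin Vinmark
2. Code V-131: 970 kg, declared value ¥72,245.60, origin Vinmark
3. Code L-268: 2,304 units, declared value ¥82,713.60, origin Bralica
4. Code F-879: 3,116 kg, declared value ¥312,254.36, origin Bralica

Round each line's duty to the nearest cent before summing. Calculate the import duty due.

¥211,842.48

Line 1 (N-507, Vinmark, 3,674 pairs, ¥21,786.82):
Base rate for N-507 is 4.5% + ¥0.31/pair.
Origin Vinmark qualifies under the Hesay–Vinmark agreement and N-507 is covered: preferential rate Free applies instead.
Duty = ¥21,786.82 × 0% = ¥0.00.
Line 2 (V-131, Vinmark, 970 kg, ¥72,245.60):
Base rate for V-131 is ¥6.14/kg.
Origin Vinmark qualifies under the Hesay–Vinmark agreement and V-131 is covered: preferential rate Free applies instead.
Duty = ¥72,245.60 × 0% = ¥0.00.
Line 3 (L-268, Bralica, 2,304 units, ¥82,713.60):
Base rate for L-268 is 19%.
Additional duty on L-268 from Bralica: +69.5%. Applied ad valorem rate: 19% + 69.5% = 88.5%.
Duty = ¥82,713.60 × 88.5% = ¥73,201.54.
Line 4 (F-879, Bralica, 3,116 kg, ¥312,254.36):
Base rate for F-879 is 25%.
Additional duty on F-879 from Bralica: +19.4%. Applied ad valorem rate: 25% + 19.4% = 44.4%.
Duty = ¥312,254.36 × 44.4% = ¥138,640.94.
Total = ¥0.00 + ¥0.00 + ¥73,201.54 + ¥138,640.94 = ¥211,842.48.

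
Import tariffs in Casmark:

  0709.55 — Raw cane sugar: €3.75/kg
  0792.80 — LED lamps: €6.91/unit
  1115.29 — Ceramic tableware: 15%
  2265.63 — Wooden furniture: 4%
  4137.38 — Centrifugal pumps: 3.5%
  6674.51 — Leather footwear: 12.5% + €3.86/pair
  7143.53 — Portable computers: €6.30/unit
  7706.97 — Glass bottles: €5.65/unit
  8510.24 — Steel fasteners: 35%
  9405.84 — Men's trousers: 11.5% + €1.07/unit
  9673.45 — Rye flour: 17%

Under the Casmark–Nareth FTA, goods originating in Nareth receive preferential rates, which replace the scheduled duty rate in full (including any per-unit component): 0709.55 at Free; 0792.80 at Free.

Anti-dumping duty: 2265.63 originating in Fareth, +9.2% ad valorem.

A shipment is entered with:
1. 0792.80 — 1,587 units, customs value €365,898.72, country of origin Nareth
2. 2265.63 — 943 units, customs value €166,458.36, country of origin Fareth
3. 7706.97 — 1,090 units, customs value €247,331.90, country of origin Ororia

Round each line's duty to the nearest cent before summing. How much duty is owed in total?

Line 1 (0792.80, Nareth, 1,587 units, €365,898.72):
Base rate for 0792.80 is €6.91/unit.
Origin Nareth qualifies under the Casmark–Nareth agreement and 0792.80 is covered: preferential rate Free applies instead.
Duty = €365,898.72 × 0% = €0.00.
Line 2 (2265.63, Fareth, 943 units, €166,458.36):
Base rate for 2265.63 is 4%.
Additional duty on 2265.63 from Fareth: +9.2%. Applied ad valorem rate: 4% + 9.2% = 13.2%.
Duty = €166,458.36 × 13.2% = €21,972.50.
Line 3 (7706.97, Ororia, 1,090 units, €247,331.90):
Base rate for 7706.97 is €5.65/unit.
Duty = 1,090 × €5.65 = €6,158.50.
Total = €0.00 + €21,972.50 + €6,158.50 = €28,131.00.

€28,131.00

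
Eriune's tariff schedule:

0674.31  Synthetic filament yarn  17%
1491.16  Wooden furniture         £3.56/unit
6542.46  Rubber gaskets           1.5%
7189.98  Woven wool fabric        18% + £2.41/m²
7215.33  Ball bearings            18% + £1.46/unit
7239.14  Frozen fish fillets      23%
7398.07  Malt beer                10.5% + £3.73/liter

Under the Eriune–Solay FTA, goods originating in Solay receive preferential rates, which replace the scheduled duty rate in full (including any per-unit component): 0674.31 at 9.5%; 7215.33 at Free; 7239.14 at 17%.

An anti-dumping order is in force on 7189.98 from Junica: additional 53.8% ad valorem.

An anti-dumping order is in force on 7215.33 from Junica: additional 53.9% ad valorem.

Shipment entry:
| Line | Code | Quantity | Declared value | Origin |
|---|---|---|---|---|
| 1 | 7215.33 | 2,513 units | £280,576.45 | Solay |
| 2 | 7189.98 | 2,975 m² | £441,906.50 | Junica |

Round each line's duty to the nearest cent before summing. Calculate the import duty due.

Line 1 (7215.33, Solay, 2,513 units, £280,576.45):
Base rate for 7215.33 is 18% + £1.46/unit.
Origin Solay qualifies under the Eriune–Solay agreement and 7215.33 is covered: preferential rate Free applies instead.
The additional-duty order on 7215.33 targets Junica, not Solay; it does not apply.
Duty = £280,576.45 × 0% = £0.00.
Line 2 (7189.98, Junica, 2,975 m², £441,906.50):
Base rate for 7189.98 is 18% + £2.41/m².
Additional duty on 7189.98 from Junica: +53.8%. Applied ad valorem rate: 18% + 53.8% = 71.8%.
Duty = £441,906.50 × 71.8% + 2,975 × £2.41 = £324,458.62.
Total = £0.00 + £324,458.62 = £324,458.62.

£324,458.62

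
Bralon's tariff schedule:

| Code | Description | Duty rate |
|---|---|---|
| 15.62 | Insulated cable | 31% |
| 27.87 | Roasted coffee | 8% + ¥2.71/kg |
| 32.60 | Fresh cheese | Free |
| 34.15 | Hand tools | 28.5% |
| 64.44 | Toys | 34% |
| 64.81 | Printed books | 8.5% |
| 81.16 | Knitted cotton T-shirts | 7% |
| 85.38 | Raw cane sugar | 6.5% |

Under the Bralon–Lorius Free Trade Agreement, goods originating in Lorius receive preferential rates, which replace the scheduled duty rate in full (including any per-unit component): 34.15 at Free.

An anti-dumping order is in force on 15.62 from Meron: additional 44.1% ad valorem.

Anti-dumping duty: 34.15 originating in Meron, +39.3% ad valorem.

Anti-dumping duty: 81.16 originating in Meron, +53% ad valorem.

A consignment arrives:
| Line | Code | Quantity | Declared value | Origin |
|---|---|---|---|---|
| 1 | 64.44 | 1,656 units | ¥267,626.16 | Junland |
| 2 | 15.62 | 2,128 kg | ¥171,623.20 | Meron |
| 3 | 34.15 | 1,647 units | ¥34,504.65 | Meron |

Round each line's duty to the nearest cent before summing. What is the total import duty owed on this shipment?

¥243,276.06

Line 1 (64.44, Junland, 1,656 units, ¥267,626.16):
Base rate for 64.44 is 34%.
Duty = ¥267,626.16 × 34% = ¥90,992.89.
Line 2 (15.62, Meron, 2,128 kg, ¥171,623.20):
Base rate for 15.62 is 31%.
Additional duty on 15.62 from Meron: +44.1%. Applied ad valorem rate: 31% + 44.1% = 75.1%.
Duty = ¥171,623.20 × 75.1% = ¥128,889.02.
Line 3 (34.15, Meron, 1,647 units, ¥34,504.65):
Base rate for 34.15 is 28.5%.
34.15 has an FTA preferential rate, but origin Meron is not Lorius; base rate stands.
Additional duty on 34.15 from Meron: +39.3%. Applied ad valorem rate: 28.5% + 39.3% = 67.8%.
Duty = ¥34,504.65 × 67.8% = ¥23,394.15.
Total = ¥90,992.89 + ¥128,889.02 + ¥23,394.15 = ¥243,276.06.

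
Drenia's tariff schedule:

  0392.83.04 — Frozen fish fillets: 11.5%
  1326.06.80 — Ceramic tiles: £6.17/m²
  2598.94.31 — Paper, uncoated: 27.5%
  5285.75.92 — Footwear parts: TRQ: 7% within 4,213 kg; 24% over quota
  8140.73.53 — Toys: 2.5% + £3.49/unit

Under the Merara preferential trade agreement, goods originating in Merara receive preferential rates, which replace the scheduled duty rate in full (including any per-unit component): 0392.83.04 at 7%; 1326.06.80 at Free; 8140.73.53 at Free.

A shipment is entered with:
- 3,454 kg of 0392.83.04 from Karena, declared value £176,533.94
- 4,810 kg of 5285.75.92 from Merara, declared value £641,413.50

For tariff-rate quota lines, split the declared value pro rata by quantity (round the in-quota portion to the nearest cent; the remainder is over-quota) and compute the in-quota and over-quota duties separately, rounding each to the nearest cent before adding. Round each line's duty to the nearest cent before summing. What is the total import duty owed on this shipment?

Line 1 (0392.83.04, Karena, 3,454 kg, £176,533.94):
Base rate for 0392.83.04 is 11.5%.
0392.83.04 has an FTA preferential rate, but origin Karena is not Merara; base rate stands.
Duty = £176,533.94 × 11.5% = £20,301.40.
Line 2 (5285.75.92, Merara, 4,810 kg, £641,413.50):
Code 5285.75.92 is under a tariff-rate quota (threshold 4,213 kg). In-quota: 4,213 kg at 7%; over-quota: 597 kg at 24%.
Pro-rata value split: in-quota = £641,413.50 × 4,213/4,810 = £561,803.55; over-quota = £641,413.50 − £561,803.55 = £79,609.95.
In-quota duty = £561,803.55 × 7% = £39,326.25. Over-quota duty = £79,609.95 × 24% = £19,106.39.
Line duty = £39,326.25 + £19,106.39 = £58,432.64.
Total = £20,301.40 + £58,432.64 = £78,734.04.

£78,734.04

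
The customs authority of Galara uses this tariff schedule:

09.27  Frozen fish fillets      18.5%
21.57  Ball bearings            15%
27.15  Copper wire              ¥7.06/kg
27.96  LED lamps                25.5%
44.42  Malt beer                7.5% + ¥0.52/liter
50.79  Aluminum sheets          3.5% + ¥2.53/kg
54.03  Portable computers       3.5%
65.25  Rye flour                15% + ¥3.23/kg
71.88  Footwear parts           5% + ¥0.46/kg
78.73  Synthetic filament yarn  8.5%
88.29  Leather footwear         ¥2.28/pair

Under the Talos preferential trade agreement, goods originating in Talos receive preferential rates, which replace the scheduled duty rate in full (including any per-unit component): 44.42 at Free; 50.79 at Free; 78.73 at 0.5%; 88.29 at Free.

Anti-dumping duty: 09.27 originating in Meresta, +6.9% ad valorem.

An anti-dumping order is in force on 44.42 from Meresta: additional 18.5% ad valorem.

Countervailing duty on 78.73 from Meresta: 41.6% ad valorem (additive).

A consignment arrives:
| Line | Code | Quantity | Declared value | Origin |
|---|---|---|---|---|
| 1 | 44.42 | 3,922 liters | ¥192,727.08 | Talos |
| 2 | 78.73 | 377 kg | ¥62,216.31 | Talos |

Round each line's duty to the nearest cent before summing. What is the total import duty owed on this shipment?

Line 1 (44.42, Talos, 3,922 liters, ¥192,727.08):
Base rate for 44.42 is 7.5% + ¥0.52/liter.
Origin Talos qualifies under the Galara–Talos agreement and 44.42 is covered: preferential rate Free applies instead.
The additional-duty order on 44.42 targets Meresta, not Talos; it does not apply.
Duty = ¥192,727.08 × 0% = ¥0.00.
Line 2 (78.73, Talos, 377 kg, ¥62,216.31):
Base rate for 78.73 is 8.5%.
Origin Talos qualifies under the Galara–Talos agreement and 78.73 is covered: preferential rate 0.5% applies instead.
The additional-duty order on 78.73 targets Meresta, not Talos; it does not apply.
Duty = ¥62,216.31 × 0.5% = ¥311.08.
Total = ¥0.00 + ¥311.08 = ¥311.08.

¥311.08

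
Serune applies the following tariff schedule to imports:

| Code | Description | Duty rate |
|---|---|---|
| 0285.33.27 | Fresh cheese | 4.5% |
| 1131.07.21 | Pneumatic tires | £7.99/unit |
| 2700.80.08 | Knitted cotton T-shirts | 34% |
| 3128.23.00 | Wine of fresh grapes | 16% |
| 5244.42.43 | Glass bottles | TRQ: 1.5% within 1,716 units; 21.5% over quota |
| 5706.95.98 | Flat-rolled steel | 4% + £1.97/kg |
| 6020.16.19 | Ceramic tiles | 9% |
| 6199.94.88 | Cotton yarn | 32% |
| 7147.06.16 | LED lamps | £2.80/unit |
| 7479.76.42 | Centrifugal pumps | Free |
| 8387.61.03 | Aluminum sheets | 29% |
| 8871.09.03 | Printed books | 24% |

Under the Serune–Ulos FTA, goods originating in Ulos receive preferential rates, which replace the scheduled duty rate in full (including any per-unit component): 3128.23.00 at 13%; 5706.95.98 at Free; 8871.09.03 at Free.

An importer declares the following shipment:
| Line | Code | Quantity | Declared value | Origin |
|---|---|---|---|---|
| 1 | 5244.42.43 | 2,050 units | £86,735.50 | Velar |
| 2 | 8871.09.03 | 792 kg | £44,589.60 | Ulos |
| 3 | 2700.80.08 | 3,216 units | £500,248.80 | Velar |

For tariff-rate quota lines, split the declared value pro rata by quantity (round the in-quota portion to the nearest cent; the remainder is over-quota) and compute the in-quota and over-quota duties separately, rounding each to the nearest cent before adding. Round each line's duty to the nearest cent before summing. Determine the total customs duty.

£174,211.93

Line 1 (5244.42.43, Velar, 2,050 units, £86,735.50):
Code 5244.42.43 is under a tariff-rate quota (threshold 1,716 units). In-quota: 1,716 units at 1.5%; over-quota: 334 units at 21.5%.
Pro-rata value split: in-quota = £86,735.50 × 1,716/2,050 = £72,603.96; over-quota = £86,735.50 − £72,603.96 = £14,131.54.
In-quota duty = £72,603.96 × 1.5% = £1,089.06. Over-quota duty = £14,131.54 × 21.5% = £3,038.28.
Line duty = £1,089.06 + £3,038.28 = £4,127.34.
Line 2 (8871.09.03, Ulos, 792 kg, £44,589.60):
Base rate for 8871.09.03 is 24%.
Origin Ulos qualifies under the Serune–Ulos agreement and 8871.09.03 is covered: preferential rate Free applies instead.
Duty = £44,589.60 × 0% = £0.00.
Line 3 (2700.80.08, Velar, 3,216 units, £500,248.80):
Base rate for 2700.80.08 is 34%.
Duty = £500,248.80 × 34% = £170,084.59.
Total = £4,127.34 + £0.00 + £170,084.59 = £174,211.93.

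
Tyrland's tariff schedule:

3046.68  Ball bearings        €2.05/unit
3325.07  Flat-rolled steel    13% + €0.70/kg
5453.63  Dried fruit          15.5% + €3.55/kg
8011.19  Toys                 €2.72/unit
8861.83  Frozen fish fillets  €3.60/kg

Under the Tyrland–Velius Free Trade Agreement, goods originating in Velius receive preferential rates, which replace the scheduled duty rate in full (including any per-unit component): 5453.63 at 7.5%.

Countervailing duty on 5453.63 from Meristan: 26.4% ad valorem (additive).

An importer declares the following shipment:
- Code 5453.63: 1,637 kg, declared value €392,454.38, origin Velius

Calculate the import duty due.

Line 1 (5453.63, Velius, 1,637 kg, €392,454.38):
Base rate for 5453.63 is 15.5% + €3.55/kg.
Origin Velius qualifies under the Tyrland–Velius agreement and 5453.63 is covered: preferential rate 7.5% applies instead.
The additional-duty order on 5453.63 targets Meristan, not Velius; it does not apply.
Duty = €392,454.38 × 7.5% = €29,434.08.

€29,434.08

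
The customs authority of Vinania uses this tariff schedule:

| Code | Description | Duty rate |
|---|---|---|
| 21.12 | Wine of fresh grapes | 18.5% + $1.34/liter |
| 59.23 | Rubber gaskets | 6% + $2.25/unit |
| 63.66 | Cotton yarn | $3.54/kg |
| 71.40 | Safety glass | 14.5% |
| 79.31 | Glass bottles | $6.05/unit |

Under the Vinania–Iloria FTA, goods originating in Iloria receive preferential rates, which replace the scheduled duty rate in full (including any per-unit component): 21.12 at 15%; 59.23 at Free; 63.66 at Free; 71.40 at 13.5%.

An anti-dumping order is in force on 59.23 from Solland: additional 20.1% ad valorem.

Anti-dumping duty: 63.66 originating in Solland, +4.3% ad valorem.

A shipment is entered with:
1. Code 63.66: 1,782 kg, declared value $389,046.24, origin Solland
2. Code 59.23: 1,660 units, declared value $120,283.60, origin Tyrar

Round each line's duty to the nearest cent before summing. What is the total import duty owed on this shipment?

Line 1 (63.66, Solland, 1,782 kg, $389,046.24):
Base rate for 63.66 is $3.54/kg.
63.66 has an FTA preferential rate, but origin Solland is not Iloria; base rate stands.
Additional duty on 63.66 from Solland: +4.3% ad valorem. Applied ad valorem rate = 4.3%.
Duty = $389,046.24 × 4.3% + 1,782 × $3.54 = $23,037.27.
Line 2 (59.23, Tyrar, 1,660 units, $120,283.60):
Base rate for 59.23 is 6% + $2.25/unit.
59.23 has an FTA preferential rate, but origin Tyrar is not Iloria; base rate stands.
The additional-duty order on 59.23 targets Solland, not Tyrar; it does not apply.
Duty = $120,283.60 × 6% + 1,660 × $2.25 = $10,952.02.
Total = $23,037.27 + $10,952.02 = $33,989.29.

$33,989.29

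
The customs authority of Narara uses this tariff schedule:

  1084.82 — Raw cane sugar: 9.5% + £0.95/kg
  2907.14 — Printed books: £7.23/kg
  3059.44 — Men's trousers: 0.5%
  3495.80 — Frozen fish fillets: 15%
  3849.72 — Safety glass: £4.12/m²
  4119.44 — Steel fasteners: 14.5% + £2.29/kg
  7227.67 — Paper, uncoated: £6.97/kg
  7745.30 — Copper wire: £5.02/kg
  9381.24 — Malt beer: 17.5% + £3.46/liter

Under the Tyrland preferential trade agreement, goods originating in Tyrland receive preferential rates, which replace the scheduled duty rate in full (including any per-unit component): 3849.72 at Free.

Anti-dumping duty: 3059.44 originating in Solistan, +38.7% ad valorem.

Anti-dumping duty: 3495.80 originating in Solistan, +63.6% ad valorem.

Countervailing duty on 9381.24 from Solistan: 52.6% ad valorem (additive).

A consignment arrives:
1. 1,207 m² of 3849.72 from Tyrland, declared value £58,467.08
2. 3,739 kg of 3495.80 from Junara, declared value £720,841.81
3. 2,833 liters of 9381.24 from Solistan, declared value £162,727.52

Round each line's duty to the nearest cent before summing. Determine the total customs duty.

£232,000.44

Line 1 (3849.72, Tyrland, 1,207 m², £58,467.08):
Base rate for 3849.72 is £4.12/m².
Origin Tyrland qualifies under the Narara–Tyrland agreement and 3849.72 is covered: preferential rate Free applies instead.
Duty = £58,467.08 × 0% = £0.00.
Line 2 (3495.80, Junara, 3,739 kg, £720,841.81):
Base rate for 3495.80 is 15%.
The additional-duty order on 3495.80 targets Solistan, not Junara; it does not apply.
Duty = £720,841.81 × 15% = £108,126.27.
Line 3 (9381.24, Solistan, 2,833 liters, £162,727.52):
Base rate for 9381.24 is 17.5% + £3.46/liter.
Additional duty on 9381.24 from Solistan: +52.6%. Applied ad valorem rate: 17.5% + 52.6% = 70.1%.
Duty = £162,727.52 × 70.1% + 2,833 × £3.46 = £123,874.17.
Total = £0.00 + £108,126.27 + £123,874.17 = £232,000.44.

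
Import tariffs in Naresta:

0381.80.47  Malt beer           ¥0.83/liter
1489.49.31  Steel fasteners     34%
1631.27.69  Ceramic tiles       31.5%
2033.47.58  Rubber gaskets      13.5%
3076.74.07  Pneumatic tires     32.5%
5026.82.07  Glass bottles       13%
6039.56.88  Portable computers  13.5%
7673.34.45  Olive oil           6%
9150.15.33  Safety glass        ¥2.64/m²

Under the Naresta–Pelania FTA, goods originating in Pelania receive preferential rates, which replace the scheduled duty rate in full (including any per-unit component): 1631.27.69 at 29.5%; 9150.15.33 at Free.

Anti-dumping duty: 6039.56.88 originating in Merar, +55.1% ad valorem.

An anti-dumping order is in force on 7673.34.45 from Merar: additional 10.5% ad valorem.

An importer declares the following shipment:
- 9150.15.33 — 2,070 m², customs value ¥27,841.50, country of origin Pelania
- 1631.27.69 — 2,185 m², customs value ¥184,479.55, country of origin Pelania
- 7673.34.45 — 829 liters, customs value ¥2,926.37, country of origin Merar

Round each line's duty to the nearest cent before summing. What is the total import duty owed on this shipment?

Line 1 (9150.15.33, Pelania, 2,070 m², ¥27,841.50):
Base rate for 9150.15.33 is ¥2.64/m².
Origin Pelania qualifies under the Naresta–Pelania agreement and 9150.15.33 is covered: preferential rate Free applies instead.
Duty = ¥27,841.50 × 0% = ¥0.00.
Line 2 (1631.27.69, Pelania, 2,185 m², ¥184,479.55):
Base rate for 1631.27.69 is 31.5%.
Origin Pelania qualifies under the Naresta–Pelania agreement and 1631.27.69 is covered: preferential rate 29.5% applies instead.
Duty = ¥184,479.55 × 29.5% = ¥54,421.47.
Line 3 (7673.34.45, Merar, 829 liters, ¥2,926.37):
Base rate for 7673.34.45 is 6%.
Additional duty on 7673.34.45 from Merar: +10.5%. Applied ad valorem rate: 6% + 10.5% = 16.5%.
Duty = ¥2,926.37 × 16.5% = ¥482.85.
Total = ¥0.00 + ¥54,421.47 + ¥482.85 = ¥54,904.32.

¥54,904.32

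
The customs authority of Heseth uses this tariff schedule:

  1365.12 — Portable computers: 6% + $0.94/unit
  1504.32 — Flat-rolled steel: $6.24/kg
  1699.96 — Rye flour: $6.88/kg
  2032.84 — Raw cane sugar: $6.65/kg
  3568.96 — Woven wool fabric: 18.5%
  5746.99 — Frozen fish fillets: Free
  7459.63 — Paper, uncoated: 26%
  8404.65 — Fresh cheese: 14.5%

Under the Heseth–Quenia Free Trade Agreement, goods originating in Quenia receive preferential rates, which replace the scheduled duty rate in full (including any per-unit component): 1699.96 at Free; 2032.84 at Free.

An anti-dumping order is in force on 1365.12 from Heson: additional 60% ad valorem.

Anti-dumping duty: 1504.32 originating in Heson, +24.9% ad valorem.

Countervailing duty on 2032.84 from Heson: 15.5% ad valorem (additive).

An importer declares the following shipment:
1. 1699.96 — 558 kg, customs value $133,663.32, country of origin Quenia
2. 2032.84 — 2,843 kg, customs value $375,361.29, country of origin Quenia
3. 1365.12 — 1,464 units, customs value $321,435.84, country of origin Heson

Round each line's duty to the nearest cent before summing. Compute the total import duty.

Line 1 (1699.96, Quenia, 558 kg, $133,663.32):
Base rate for 1699.96 is $6.88/kg.
Origin Quenia qualifies under the Heseth–Quenia agreement and 1699.96 is covered: preferential rate Free applies instead.
Duty = $133,663.32 × 0% = $0.00.
Line 2 (2032.84, Quenia, 2,843 kg, $375,361.29):
Base rate for 2032.84 is $6.65/kg.
Origin Quenia qualifies under the Heseth–Quenia agreement and 2032.84 is covered: preferential rate Free applies instead.
The additional-duty order on 2032.84 targets Heson, not Quenia; it does not apply.
Duty = $375,361.29 × 0% = $0.00.
Line 3 (1365.12, Heson, 1,464 units, $321,435.84):
Base rate for 1365.12 is 6% + $0.94/unit.
Additional duty on 1365.12 from Heson: +60%. Applied ad valorem rate: 6% + 60% = 66%.
Duty = $321,435.84 × 66% + 1,464 × $0.94 = $213,523.81.
Total = $0.00 + $0.00 + $213,523.81 = $213,523.81.

$213,523.81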